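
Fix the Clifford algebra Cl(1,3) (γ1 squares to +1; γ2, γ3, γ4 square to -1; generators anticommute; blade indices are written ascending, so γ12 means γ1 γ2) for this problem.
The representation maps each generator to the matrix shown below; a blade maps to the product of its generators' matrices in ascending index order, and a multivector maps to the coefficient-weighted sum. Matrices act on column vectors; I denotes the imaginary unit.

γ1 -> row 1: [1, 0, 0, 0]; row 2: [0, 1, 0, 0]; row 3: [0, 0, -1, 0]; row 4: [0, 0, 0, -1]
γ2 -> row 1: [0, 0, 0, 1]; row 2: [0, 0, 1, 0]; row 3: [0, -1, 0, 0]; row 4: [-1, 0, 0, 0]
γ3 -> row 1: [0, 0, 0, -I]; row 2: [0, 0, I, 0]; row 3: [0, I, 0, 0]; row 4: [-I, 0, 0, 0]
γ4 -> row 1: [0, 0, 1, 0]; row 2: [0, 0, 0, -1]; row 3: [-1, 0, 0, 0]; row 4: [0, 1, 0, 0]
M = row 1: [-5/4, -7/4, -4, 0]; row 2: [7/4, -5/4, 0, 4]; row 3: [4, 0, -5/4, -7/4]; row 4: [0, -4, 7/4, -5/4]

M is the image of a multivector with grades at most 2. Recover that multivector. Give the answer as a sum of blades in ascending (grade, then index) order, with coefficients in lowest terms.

Method: the blade images are trace-orthogonal — tr(rho(e_A) rho(e_B)^-1) = 4 if A = B and 0 otherwise — and rho(e_A)^-1 = (e_A)^2 * rho(e_A) with (e_A)^2 = +1 or -1, so the coefficient of e_A in the preimage is (e_A)^2 * tr(M rho(e_A))/4.
Nonzero projections over blades of grade <= 2: 1: (1)^2 = +1, tr(M 1) = -5, coefficient -5/4; γ4: (γ4)^2 = -1, tr(M rho(γ4)) = 16, coefficient -4; γ24: (γ24)^2 = -1, tr(M rho(γ24)) = 7, coefficient -7/4. Every other blade of grade <= 2 projects to 0.
Answer: -5/4 - 4*γ4 - 7/4*γ24


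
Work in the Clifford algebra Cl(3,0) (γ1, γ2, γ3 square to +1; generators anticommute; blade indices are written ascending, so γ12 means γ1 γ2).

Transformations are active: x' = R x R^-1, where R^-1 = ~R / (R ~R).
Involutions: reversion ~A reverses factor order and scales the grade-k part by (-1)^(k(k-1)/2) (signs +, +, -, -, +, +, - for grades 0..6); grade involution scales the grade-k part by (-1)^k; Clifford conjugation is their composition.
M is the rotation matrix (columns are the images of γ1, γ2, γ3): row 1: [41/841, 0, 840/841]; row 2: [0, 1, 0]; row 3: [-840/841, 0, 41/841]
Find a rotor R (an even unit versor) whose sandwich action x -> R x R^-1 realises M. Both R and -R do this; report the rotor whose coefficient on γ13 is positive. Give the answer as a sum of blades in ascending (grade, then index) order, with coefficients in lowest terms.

Method: write R = a + b12*γ12 + b13*γ13 + b23*γ23 with a^2 + b12^2 + b13^2 + b23^2 = 1 (so R^-1 = ~R). Expanding the columns R e_j ~R gives tr M = 4a^2 - 1 and, from the antisymmetric part, M21 - M12 = -4a*b12, M13 - M31 = 4a*b13, M32 - M23 = -4a*b23.
Here tr M = 923/841, so a^2 = (1 + tr M)/4 = 441/841 and a = ±21/29. Taking a = 21/29: M21 - M12 = 0, M13 - M31 = 1680/841, M32 - M23 = 0, giving b12 = 0, b13 = 20/29, b23 = 0, i.e. R = 21/29 + 20/29*γ13.
Its γ13 coefficient is already positive.
Answer: 21/29 + 20/29*γ13. Why the constraint matters: R and -R act identically through the sandwich — M has trace 923/841 either way — so only the sign condition on γ13 picks one of the two preimages.


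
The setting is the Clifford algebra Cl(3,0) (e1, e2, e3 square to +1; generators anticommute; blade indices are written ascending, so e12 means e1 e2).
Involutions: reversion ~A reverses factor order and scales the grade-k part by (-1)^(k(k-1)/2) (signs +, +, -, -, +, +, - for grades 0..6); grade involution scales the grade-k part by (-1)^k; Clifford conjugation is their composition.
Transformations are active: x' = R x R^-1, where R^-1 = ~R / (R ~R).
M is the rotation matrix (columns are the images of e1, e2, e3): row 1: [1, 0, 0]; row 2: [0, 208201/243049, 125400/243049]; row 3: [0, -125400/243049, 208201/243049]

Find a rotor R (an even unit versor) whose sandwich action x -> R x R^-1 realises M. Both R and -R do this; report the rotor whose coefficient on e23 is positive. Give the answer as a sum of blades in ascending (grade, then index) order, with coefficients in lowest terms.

Method: write R = a + b12*e12 + b13*e13 + b23*e23 with a^2 + b12^2 + b13^2 + b23^2 = 1 (so R^-1 = ~R). Expanding the columns R e_j ~R gives tr M = 4a^2 - 1 and, from the antisymmetric part, M21 - M12 = -4a*b12, M13 - M31 = 4a*b13, M32 - M23 = -4a*b23.
Here tr M = 659451/243049, so a^2 = (1 + tr M)/4 = 225625/243049 and a = ±475/493. Taking a = 475/493: M21 - M12 = 0, M13 - M31 = 0, M32 - M23 = -250800/243049, giving b12 = 0, b13 = 0, b23 = 132/493, i.e. R = 475/493 + 132/493*e23.
Its e23 coefficient is already positive.
Answer: 475/493 + 132/493*e23. Why the constraint matters: R and -R act identically through the sandwich — M has trace 659451/243049 either way — so only the sign condition on e23 picks one of the two preimages.


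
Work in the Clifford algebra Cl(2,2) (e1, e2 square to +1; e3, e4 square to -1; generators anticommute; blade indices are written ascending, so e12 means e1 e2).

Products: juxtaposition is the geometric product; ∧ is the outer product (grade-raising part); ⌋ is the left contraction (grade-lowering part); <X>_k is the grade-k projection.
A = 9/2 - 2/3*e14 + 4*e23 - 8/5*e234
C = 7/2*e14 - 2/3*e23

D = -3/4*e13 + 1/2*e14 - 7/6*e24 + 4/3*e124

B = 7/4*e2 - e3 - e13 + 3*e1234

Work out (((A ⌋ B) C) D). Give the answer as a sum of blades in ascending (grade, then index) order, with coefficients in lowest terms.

step 1: -24/5*e1 + 63/8*e2 - 9/2*e3 - 9/2*e13 + 12*e14 - 2*e23 + 27/2*e1234
step 2: 130/3 + 3*e2 - 21/4*e3 - 84/5*e4 + 3*e12 - 9*e14 + 189/4*e23 + 63/4*e34 + 16/5*e123 - 441/16*e124 + 63/4*e134 - 15*e1234
step 3: -165/4 + 4431/160*e1 + 1529/32*e2 - 223/8*e3 - 309/16*e4 + 5467/80*e12 - 463/8*e13 + 113/48*e14 - 63/8*e23 - 2279/36*e24 + 6913/120*e34 - 3/8*e123 + 1013/18*e124 - 1057/24*e134 - 8063/320*e234 + 133/8*e1234
Answer: -165/4 + 4431/160*e1 + 1529/32*e2 - 223/8*e3 - 309/16*e4 + 5467/80*e12 - 463/8*e13 + 113/48*e14 - 63/8*e23 - 2279/36*e24 + 6913/120*e34 - 3/8*e123 + 1013/18*e124 - 1057/24*e134 - 8063/320*e234 + 133/8*e1234


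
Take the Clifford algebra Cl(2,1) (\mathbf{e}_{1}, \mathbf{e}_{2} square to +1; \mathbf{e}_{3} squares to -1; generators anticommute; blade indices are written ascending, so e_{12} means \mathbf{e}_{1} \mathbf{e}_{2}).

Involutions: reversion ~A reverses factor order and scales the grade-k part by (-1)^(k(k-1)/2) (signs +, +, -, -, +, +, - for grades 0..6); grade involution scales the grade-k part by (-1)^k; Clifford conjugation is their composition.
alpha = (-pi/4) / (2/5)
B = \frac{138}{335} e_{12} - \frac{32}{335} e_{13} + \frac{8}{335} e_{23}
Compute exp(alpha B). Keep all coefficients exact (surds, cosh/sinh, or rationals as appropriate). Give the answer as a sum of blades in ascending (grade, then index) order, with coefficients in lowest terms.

B^2 term by term: the squares give (\frac{138}{335})^2*(e_{12})^2 + (-\frac{32}{335})^2*(e_{13})^2 + (\frac{8}{335})^2*(e_{23})^2 = \frac{19044}{112225}*(-1) + \frac{1024}{112225}*(+1) + \frac{64}{112225}*(+1) = -\frac{4}{25} (each basis 2-blade squares to minus the product of its generators' squares); cross terms between blades sharing an index anticommute and cancel. So B^2 = -\frac{4}{25}.
B^2 = -\frac{4}{25} — circular case — the even/odd split gives cos and sin: l = \frac{2}{5}, alpha*l = - \frac{\pi}{4}, so exp(alpha B) = cos(- \frac{\pi}{4}) + (sin(- \frac{\pi}{4})/(\frac{2}{5}))*B = \frac{\sqrt{2}}{2} + (- \frac{5 \sqrt{2}}{4})*B.
Answer: \frac{\sqrt{2}}{2} - \frac{69 \sqrt{2}}{134} e_{12} + \frac{8 \sqrt{2}}{67} e_{13} - \frac{2 \sqrt{2}}{67} e_{23}


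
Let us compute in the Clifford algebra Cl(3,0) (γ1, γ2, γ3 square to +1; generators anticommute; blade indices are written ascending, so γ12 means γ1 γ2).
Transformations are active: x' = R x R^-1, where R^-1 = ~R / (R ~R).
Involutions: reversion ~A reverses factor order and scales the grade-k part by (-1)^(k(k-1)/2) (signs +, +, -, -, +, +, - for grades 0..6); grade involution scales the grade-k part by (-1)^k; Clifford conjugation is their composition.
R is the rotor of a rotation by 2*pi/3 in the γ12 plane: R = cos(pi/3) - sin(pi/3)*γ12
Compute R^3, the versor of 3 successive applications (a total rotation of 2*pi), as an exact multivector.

Rotor phase runs at HALF the rotation angle; powers of one rotor simply add phase, so after 3 steps in γ12 the phase is 3*pi/3 = pi and R^3 = cos(pi) - sin(pi)*γ12.
cos(pi) = -1 and sin(pi) = 0, so R^3 = -1. The total rotation 2*pi is 1 full turn, so every vector returns to itself, yet the rotor is -1, on the OTHER sheet of the double cover (an odd number of 2*pi turns).
Answer: -1


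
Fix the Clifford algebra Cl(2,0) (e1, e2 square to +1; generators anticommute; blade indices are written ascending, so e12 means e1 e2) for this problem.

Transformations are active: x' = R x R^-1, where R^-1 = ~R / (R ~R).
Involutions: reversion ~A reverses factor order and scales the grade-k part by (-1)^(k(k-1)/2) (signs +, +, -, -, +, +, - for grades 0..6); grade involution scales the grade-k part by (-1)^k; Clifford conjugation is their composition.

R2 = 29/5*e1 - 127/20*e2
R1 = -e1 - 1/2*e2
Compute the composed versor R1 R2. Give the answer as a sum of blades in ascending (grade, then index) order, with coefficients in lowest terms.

Distribute over the terms of R1 (each basis-blade product reordered to ascending indices, repeated generators contracted through their squares):
(-e1) R2 = -29/5 + 127/20*e12
(-1/2*e2) R2 = 127/40 + 29/10*e12
Summing the partial products and collecting blades:
Answer: -21/8 + 37/4*e12


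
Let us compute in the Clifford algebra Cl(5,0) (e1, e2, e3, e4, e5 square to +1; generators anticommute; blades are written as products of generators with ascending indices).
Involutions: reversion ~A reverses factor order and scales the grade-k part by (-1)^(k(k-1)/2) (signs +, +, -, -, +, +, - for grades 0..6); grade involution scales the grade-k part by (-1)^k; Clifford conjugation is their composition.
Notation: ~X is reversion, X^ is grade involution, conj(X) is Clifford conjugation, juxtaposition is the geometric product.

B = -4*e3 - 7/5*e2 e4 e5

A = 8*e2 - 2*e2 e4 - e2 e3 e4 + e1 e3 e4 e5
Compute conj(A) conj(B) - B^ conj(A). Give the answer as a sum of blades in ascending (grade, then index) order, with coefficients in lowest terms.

first term: 14/5*e5 - 32*e2 e3 + 4*e2 e4 + 7/5*e3 e5 + 56/5*e4 e5 - 7/5*e1 e2 e3 + 4*e1 e4 e5 - 8*e2 e3 e4
second term: -14/5*e5 + 32*e2 e3 + 4*e2 e4 + 7/5*e3 e5 - 56/5*e4 e5 + 7/5*e1 e2 e3 - 4*e1 e4 e5 - 8*e2 e3 e4
Answer: 28/5*e5 - 64*e2 e3 + 112/5*e4 e5 - 14/5*e1 e2 e3 + 8*e1 e4 e5


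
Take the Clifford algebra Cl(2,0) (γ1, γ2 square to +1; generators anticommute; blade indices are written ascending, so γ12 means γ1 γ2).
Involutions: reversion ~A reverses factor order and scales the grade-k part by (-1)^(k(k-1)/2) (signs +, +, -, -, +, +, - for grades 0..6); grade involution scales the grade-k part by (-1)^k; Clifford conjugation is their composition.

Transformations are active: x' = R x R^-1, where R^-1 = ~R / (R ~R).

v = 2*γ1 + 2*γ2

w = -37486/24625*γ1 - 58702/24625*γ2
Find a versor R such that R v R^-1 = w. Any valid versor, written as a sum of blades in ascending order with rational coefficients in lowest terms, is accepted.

Take R = v + w = 11764/24625*γ1 - 9452/24625*γ2. Because q(v) = q(w) = 8, conjugation by R sends v exactly to w.
Answer: 11764/24625*γ1 - 9452/24625*γ2


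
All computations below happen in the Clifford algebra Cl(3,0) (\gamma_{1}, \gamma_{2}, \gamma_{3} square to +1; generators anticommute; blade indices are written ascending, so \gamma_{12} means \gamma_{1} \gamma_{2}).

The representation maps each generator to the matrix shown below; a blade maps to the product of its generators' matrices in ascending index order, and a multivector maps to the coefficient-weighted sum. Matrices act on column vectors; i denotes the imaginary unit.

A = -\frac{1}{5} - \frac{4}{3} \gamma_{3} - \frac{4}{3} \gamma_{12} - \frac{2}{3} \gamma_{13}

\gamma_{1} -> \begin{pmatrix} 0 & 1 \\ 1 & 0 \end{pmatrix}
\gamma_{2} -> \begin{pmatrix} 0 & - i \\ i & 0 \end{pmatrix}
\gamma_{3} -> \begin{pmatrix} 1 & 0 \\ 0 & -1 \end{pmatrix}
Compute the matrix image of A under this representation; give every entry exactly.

Bivector images (products of the table entries): rho(\gamma_{12}) = rho(\gamma_{1})rho(\gamma_{2}) = \begin{pmatrix} i & 0 \\ 0 & - i \end{pmatrix}; rho(\gamma_{13}) = rho(\gamma_{1})rho(\gamma_{3}) = \begin{pmatrix} 0 & -1 \\ 1 & 0 \end{pmatrix}.
M = (-\frac{1}{5})*1 + (-\frac{4}{3})*rho(\gamma_{3}) + (-\frac{4}{3})*rho(\gamma_{12}) + (-\frac{2}{3})*rho(\gamma_{13}), summed entrywise (1 is the identity matrix):
Answer: \begin{pmatrix} - \frac{23}{15} - \frac{4 i}{3} & \frac{2}{3} \\ - \frac{2}{3} & \frac{17}{15} + \frac{4 i}{3} \end{pmatrix}


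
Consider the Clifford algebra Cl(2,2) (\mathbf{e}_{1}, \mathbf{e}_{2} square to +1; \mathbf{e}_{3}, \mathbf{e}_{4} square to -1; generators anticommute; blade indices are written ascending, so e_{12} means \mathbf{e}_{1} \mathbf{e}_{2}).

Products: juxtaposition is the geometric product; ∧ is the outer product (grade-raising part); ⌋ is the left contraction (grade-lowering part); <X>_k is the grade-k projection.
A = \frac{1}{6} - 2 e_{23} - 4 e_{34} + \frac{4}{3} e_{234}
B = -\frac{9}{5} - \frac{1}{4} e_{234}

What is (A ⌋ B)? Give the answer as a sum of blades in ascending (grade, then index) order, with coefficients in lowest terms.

step 1: \frac{1}{30} - e_{2} + \frac{1}{2} e_{4} - \frac{1}{24} e_{234}
Answer: \frac{1}{30} - e_{2} + \frac{1}{2} e_{4} - \frac{1}{24} e_{234}


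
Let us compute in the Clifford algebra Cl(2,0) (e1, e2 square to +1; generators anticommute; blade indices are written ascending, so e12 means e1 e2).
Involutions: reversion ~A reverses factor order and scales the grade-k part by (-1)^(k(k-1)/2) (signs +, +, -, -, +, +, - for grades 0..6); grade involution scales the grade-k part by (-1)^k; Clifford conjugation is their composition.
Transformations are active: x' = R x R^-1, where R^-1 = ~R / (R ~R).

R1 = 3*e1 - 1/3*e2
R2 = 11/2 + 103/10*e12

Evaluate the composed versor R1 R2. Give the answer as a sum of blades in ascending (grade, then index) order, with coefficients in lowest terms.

Distribute over the terms of R1 (each basis-blade product reordered to ascending indices, repeated generators contracted through their squares):
(3*e1) R2 = 33/2*e1 + 309/10*e2
(-1/3*e2) R2 = 103/30*e1 - 11/6*e2
Summing the partial products and collecting blades:
Answer: 299/15*e1 + 436/15*e2


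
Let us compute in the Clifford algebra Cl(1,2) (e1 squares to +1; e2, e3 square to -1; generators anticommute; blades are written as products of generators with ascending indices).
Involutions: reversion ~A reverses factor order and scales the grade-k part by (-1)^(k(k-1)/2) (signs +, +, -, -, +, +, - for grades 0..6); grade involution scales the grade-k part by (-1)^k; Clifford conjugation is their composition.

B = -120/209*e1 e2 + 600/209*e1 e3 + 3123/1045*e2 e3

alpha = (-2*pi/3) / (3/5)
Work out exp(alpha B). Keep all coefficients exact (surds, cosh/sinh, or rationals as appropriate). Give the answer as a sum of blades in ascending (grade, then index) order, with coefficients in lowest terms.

B^2 term by term: the squares give (-120/209)^2*(e1 e2)^2 + (600/209)^2*(e1 e3)^2 + (3123/1045)^2*(e2 e3)^2 = 14400/43681*(+1) + 360000/43681*(+1) + 9753129/1092025*(-1) = -9/25 (each basis 2-blade squares to minus the product of its generators' squares); cross terms between blades sharing an index anticommute and cancel. So B^2 = -9/25.
B^2 = -9/25 — since the square is negative, the closed form is circular: l = 3/5, alpha*l = -2*pi/3, so exp(alpha B) = cos(-2*pi/3) + (sin(-2*pi/3)/(3/5))*B = -1/2 + (-5*sqrt(3)/6)*B.
Answer: -1/2 + 100*sqrt(3)/209*e1 e2 - 500*sqrt(3)/209*e1 e3 - 1041*sqrt(3)/418*e2 e3


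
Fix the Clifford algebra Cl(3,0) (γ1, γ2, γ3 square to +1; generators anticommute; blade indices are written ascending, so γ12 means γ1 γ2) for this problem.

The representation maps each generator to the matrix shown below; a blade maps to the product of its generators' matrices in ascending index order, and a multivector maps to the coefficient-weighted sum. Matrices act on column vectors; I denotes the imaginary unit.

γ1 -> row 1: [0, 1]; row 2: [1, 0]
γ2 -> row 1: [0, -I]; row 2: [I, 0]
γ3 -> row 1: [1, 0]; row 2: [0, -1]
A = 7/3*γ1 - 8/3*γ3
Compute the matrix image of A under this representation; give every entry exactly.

M = (7/3)*rho(γ1) + (-8/3)*rho(γ3), summed entrywise:
Answer: row 1: [-8/3, 7/3]; row 2: [7/3, 8/3]


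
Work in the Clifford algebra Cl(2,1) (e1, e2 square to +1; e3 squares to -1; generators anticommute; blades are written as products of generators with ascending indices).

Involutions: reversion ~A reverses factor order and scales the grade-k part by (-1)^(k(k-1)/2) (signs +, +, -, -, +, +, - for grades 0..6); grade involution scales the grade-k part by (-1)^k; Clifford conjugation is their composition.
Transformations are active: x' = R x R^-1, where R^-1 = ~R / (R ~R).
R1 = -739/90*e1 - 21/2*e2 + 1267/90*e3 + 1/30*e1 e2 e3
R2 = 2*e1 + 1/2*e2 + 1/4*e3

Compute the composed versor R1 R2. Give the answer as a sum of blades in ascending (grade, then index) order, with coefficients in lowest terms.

Distribute over the terms of R2 (each basis-blade product reordered to ascending indices, repeated generators contracted through their squares):
R1 (2*e1) = -739/45 + 21*e1 e2 - 1267/45*e1 e3 + 1/15*e2 e3
R1 (1/2*e2) = -21/4 - 739/180*e1 e2 - 1/60*e1 e3 - 1267/180*e2 e3
R1 (1/4*e3) = -1267/360 - 1/120*e1 e2 - 739/360*e1 e3 - 21/8*e2 e3
Summing the partial products and collecting blades:
Answer: -3023/120 + 6079/360*e1 e2 - 1209/40*e1 e3 - 691/72*e2 e3


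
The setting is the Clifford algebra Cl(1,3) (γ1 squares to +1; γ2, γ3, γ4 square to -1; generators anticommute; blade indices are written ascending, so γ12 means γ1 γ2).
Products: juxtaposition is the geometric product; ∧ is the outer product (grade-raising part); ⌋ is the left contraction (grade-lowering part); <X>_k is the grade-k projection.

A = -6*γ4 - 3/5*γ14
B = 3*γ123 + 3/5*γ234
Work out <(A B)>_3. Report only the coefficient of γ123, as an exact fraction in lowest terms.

step 1: 18/5*γ23 + 9/25*γ123 + 9/5*γ234 + 18*γ1234
step 2: 9/25*γ123 + 9/5*γ234
Answer: 9/25


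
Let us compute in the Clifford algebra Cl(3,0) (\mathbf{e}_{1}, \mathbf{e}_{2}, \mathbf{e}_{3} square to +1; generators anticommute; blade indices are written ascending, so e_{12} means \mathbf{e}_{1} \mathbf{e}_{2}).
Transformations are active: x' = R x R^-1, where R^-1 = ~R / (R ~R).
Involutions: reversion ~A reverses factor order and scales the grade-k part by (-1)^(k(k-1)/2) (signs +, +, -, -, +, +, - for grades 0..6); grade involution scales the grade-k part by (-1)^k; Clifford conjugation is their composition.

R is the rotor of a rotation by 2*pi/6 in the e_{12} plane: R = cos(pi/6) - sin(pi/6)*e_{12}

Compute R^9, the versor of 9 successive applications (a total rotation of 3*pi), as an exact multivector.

The rotor phase is half the rotation angle and phases add under composition, so 9 steps in the e_{12} plane accumulate phase 9*(pi/6) = \frac{3 \pi}{2}: R^9 = cos(\frac{3 \pi}{2}) - sin(\frac{3 \pi}{2})*e_{12}.
cos(\frac{3 \pi}{2}) = 0 and sin(\frac{3 \pi}{2}) = -1, so R^9 = e_{12}. The net rotation is 1*pi (after discarding 1 full turn, each of which contributes a factor -1 to the rotor); the rotor keeps the half-angle phase exactly.
Answer: e_{12}


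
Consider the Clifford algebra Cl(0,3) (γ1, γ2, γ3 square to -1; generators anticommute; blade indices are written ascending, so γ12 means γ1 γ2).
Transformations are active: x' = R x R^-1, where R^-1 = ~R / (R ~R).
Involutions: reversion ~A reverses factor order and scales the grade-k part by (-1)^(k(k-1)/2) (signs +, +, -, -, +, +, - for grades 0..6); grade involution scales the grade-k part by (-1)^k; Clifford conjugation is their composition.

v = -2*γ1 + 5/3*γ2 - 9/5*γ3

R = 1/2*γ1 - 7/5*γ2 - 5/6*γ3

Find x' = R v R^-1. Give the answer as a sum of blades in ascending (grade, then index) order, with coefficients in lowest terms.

~R = 1/2*γ1 - 7/5*γ2 - 5/6*γ3, and R ~R = -1307/450, so R^-1 = ~R / (-1307/450).
R v = 11/6 - 59/30*γ12 - 77/30*γ13 + 1759/450*γ23
Answer: 1789/1307*γ1 + 395/3921*γ2 + 18638/6535*γ3


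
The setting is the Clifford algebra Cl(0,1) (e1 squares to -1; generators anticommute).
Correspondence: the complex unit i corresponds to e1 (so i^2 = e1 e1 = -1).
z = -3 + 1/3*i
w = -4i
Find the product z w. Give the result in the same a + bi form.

In blades: z = -3 + 1/3*e1, w = -4*e1.
Distribute z over w term by term (generator squares from the signature, products reordered to ascending indices): (-3)*w = 12*e1; (1/3*e1)*w = 4/3.
Sum: 4/3 + 12*e1; translating back through the correspondence:
Answer: 4/3 + 12i


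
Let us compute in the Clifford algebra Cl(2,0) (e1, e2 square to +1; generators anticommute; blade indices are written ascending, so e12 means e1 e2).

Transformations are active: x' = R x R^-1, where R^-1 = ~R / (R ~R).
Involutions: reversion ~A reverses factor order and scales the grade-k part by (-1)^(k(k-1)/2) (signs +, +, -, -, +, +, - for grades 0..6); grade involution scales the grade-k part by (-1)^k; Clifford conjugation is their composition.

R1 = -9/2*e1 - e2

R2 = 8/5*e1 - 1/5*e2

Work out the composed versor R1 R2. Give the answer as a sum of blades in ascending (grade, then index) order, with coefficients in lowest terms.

Distribute over the terms of R1 (each basis-blade product reordered to ascending indices, repeated generators contracted through their squares):
(-9/2*e1) R2 = -36/5 + 9/10*e12
(-e2) R2 = 1/5 + 8/5*e12
Summing the partial products and collecting blades:
Answer: -7 + 5/2*e12


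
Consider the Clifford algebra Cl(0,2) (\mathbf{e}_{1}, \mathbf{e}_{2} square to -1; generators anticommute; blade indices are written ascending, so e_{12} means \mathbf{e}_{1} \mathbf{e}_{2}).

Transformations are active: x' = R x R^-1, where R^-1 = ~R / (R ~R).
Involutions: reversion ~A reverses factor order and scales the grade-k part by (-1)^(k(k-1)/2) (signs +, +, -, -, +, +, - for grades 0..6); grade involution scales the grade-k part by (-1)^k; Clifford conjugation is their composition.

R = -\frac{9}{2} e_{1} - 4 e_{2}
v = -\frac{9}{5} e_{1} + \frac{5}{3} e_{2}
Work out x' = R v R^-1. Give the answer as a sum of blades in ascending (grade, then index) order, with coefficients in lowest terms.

~R = -\frac{9}{2} e_{1} - 4 e_{2}, and R ~R = -\frac{145}{4}, so R^-1 = ~R / (-\frac{145}{4}).
R v = -\frac{43}{30} - \frac{147}{10} e_{12}
Answer: \frac{1047}{725} e_{1} - \frac{4313}{2175} e_{2}


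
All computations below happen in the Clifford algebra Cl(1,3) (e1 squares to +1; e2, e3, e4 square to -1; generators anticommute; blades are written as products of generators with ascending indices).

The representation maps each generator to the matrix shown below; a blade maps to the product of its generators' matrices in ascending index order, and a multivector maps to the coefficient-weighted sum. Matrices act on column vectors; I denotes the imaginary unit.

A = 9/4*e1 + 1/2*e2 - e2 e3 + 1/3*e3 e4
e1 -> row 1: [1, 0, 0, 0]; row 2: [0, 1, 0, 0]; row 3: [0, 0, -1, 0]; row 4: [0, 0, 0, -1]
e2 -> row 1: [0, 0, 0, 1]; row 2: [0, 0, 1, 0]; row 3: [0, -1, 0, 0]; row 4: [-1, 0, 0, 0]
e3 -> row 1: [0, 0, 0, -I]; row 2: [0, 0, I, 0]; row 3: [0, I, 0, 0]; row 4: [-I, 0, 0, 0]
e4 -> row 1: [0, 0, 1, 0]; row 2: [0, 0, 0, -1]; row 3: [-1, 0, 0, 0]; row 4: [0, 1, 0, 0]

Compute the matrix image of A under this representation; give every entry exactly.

Bivector images (products of the table entries): rho(e2 e3) = rho(e2)rho(e3) = row 1: [-I, 0, 0, 0]; row 2: [0, I, 0, 0]; row 3: [0, 0, -I, 0]; row 4: [0, 0, 0, I]; rho(e3 e4) = rho(e3)rho(e4) = row 1: [0, -I, 0, 0]; row 2: [-I, 0, 0, 0]; row 3: [0, 0, 0, -I]; row 4: [0, 0, -I, 0].
M = (9/4)*rho(e1) + (1/2)*rho(e2) + (-1)*rho(e2 e3) + (1/3)*rho(e3 e4), summed entrywise:
Answer: row 1: [9/4 + I, -I/3, 0, 1/2]; row 2: [-I/3, 9/4 - I, 1/2, 0]; row 3: [0, -1/2, -9/4 + I, -I/3]; row 4: [-1/2, 0, -I/3, -9/4 - I]


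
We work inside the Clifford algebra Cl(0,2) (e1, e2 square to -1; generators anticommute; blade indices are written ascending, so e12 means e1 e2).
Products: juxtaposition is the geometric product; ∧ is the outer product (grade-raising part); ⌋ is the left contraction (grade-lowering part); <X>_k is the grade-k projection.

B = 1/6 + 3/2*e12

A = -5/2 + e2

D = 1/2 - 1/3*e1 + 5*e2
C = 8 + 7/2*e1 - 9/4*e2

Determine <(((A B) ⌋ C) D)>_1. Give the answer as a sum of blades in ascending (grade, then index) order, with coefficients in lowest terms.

step 1: -5/12 + 3/2*e1 + 1/6*e2 - 15/4*e12
step 2: -197/24 - 35/24*e1 + 15/16*e2
step 3: -167/18 + 289/144*e1 - 3895/96*e2 - 335/48*e12
step 4: 289/144*e1 - 3895/96*e2
Answer: 289/144*e1 - 3895/96*e2


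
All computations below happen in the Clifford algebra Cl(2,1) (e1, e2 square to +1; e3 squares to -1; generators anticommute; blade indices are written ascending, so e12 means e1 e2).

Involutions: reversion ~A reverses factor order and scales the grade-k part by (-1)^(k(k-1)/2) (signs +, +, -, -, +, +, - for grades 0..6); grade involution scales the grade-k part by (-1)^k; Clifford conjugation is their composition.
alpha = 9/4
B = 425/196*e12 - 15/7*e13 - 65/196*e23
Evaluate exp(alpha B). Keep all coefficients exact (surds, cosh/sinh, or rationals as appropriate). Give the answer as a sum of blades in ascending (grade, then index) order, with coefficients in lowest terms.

B^2 term by term: the squares give (425/196)^2*(e12)^2 + (-15/7)^2*(e13)^2 + (-65/196)^2*(e23)^2 = 180625/38416*(-1) + 225/49*(+1) + 4225/38416*(+1) = 0 (each basis 2-blade squares to minus the product of its generators' squares); cross terms between blades sharing an index anticommute and cancel. So B^2 = 0.
B^2 = 0, and the exponential is exactly linear here: exp(alpha B) = 1 + alpha B (parabolic case).
Answer: 1 + 3825/784*e12 - 135/28*e13 - 585/784*e23


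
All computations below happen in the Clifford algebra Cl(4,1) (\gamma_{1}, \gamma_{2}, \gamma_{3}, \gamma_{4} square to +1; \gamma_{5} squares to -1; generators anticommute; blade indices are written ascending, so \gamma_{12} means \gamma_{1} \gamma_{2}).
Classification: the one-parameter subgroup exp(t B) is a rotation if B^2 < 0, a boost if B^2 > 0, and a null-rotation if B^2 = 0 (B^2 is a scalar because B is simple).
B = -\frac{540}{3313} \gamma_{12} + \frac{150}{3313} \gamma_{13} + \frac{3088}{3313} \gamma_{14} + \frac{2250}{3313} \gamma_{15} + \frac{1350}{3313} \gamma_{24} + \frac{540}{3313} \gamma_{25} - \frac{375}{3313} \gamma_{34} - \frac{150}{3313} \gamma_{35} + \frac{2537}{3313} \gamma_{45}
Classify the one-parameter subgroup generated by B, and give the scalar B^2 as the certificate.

B^2 term by term: the squares give (-\frac{540}{3313})^2*(\gamma_{12})^2 + (\frac{150}{3313})^2*(\gamma_{13})^2 + (\frac{3088}{3313})^2*(\gamma_{14})^2 + (\frac{2250}{3313})^2*(\gamma_{15})^2 + (\frac{1350}{3313})^2*(\gamma_{24})^2 + (\frac{540}{3313})^2*(\gamma_{25})^2 + (-\frac{375}{3313})^2*(\gamma_{34})^2 + (-\frac{150}{3313})^2*(\gamma_{35})^2 + (\frac{2537}{3313})^2*(\gamma_{45})^2 = \frac{291600}{10975969}*(-1) + \frac{22500}{10975969}*(-1) + \frac{9535744}{10975969}*(-1) + \frac{5062500}{10975969}*(+1) + \frac{1822500}{10975969}*(-1) + \frac{291600}{10975969}*(+1) + \frac{140625}{10975969}*(-1) + \frac{22500}{10975969}*(+1) + \frac{6436369}{10975969}*(+1) = 0 (each basis 2-blade squares to minus the product of its generators' squares); cross terms between blades sharing an index anticommute and cancel; the commuting (index-disjoint) pairs give grade-4 terms 2*c*c'*(blade product), which cancel blade by blade — \gamma_{1234}: \frac{405000}{10975969} - \frac{405000}{10975969} = 0; \gamma_{1235}: \frac{162000}{10975969} - \frac{162000}{10975969} = 0; \gamma_{1245}: -\frac{2739960}{10975969} - \frac{3335040}{10975969} + \frac{6075000}{10975969} = 0; \gamma_{1345}: \frac{761100}{10975969} + \frac{926400}{10975969} - \frac{1687500}{10975969} = 0; \gamma_{2345}: \frac{405000}{10975969} - \frac{405000}{10975969} = 0 — confirming B is simple. So B^2 = 0.
Answer: null-rotation, certificate B^2 = 0. Check the certificate: B^2 = 0, and that sign is decisive whatever form B takes.


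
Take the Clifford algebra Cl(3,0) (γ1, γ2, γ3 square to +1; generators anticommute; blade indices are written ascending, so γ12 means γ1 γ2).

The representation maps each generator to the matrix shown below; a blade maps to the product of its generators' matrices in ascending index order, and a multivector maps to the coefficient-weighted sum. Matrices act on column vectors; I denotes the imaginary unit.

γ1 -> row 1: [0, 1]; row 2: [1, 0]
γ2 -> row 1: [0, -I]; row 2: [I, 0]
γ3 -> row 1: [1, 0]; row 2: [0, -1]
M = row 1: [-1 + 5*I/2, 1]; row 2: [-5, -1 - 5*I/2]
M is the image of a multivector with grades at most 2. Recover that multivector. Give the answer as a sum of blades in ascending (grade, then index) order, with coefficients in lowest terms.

Method: 1, rho(γ1), rho(γ2), rho(γ3) form a trace-orthogonal basis of the 2x2 complex matrices (tr(X Y) = 2 if X = Y, else 0), so M = m0*1 + m1*rho(γ1) + m2*rho(γ2) + m3*rho(γ3) with m0 = tr(M)/2 = -1, m1 = tr(M rho(γ1))/2 = -2, m2 = tr(M rho(γ2))/2 = 3*I, m3 = tr(M rho(γ3))/2 = 5*I/2.
Multiplying table entries, the bivector images are rho(γ12) = I*rho(γ3), rho(γ13) = -I*rho(γ2), rho(γ23) = I*rho(γ1); with real blade coefficients the real parts of m0..m3 are the coefficients of 1, γ1, γ2, γ3 and the imaginary parts give the bivectors (γ23: Im m1, γ13: -Im m2, γ12: Im m3).
Answer: -1 - 2*γ1 + 5/2*γ12 - 3*γ13


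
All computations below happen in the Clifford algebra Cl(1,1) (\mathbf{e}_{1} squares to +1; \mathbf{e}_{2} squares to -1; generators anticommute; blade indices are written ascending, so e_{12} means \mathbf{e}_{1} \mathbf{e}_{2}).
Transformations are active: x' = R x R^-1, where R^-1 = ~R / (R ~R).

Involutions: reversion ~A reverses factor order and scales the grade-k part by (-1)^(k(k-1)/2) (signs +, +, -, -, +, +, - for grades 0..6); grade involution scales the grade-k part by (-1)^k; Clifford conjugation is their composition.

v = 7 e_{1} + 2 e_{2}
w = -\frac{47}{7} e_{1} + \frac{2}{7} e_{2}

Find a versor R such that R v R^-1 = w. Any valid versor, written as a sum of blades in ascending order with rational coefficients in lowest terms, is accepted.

Since q(v) = q(w) = 45, the sum R = v + w = \frac{2}{7} e_{1} + \frac{16}{7} e_{2} does the job whenever invertible.
Answer: \frac{2}{7} e_{1} + \frac{16}{7} e_{2}


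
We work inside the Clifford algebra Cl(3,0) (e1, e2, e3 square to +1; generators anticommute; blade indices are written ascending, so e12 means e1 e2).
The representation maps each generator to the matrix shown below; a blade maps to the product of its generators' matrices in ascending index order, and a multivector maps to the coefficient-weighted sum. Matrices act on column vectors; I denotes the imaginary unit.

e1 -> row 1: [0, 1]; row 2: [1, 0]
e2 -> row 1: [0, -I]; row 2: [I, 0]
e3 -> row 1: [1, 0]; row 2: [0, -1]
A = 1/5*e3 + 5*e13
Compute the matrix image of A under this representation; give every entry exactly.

Bivector images (products of the table entries): rho(e13) = rho(e1)rho(e3) = row 1: [0, -1]; row 2: [1, 0].
M = (1/5)*rho(e3) + (5)*rho(e13), summed entrywise:
Answer: row 1: [1/5, -5]; row 2: [5, -1/5]


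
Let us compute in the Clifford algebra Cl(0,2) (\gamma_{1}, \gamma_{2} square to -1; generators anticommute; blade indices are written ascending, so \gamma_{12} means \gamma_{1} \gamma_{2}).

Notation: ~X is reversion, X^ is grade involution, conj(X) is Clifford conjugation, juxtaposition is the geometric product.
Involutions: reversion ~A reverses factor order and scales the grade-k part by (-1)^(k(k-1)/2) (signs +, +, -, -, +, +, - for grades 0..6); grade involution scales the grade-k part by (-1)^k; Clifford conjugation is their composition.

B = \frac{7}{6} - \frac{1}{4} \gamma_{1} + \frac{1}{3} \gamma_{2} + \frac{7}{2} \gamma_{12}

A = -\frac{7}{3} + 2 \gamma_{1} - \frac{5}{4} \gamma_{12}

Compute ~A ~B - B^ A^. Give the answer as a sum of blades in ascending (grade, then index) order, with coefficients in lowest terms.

first term: \frac{155}{72} + \frac{5}{2} \gamma_{1} + \frac{851}{144} \gamma_{2} + \frac{247}{24} \gamma_{12}
second term: \frac{155}{72} - \frac{5}{2} \gamma_{1} - \frac{851}{144} \gamma_{2} - \frac{247}{24} \gamma_{12}
Answer: 5 \gamma_{1} + \frac{851}{72} \gamma_{2} + \frac{247}{12} \gamma_{12}


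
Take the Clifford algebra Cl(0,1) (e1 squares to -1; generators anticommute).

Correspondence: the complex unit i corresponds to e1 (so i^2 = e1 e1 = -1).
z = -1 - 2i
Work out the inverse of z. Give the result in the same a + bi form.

In blades: z = -1 - 2*e1.
With qbar = -1 + 2*e1 (scalar fixed, mapped units negated), z qbar = 5 (the sum of squared coefficients), so z^-1 = qbar / (5) = -1/5 + 2/5*e1; translating back:
Answer: -1/5 + 2/5*i


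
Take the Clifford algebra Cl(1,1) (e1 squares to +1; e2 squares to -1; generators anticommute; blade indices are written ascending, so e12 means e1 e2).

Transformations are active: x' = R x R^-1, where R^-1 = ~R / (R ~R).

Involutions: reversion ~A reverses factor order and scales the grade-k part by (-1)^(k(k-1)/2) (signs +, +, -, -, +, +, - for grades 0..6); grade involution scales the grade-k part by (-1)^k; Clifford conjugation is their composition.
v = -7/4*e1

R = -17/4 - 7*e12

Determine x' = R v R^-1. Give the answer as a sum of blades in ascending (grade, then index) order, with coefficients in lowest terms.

~R = -17/4 + 7*e12, and R ~R = -495/16, so R^-1 = ~R / (-495/16).
R v = 119/16*e1 - 49/4*e2
Answer: 7511/1980*e1 - 1666/495*e2


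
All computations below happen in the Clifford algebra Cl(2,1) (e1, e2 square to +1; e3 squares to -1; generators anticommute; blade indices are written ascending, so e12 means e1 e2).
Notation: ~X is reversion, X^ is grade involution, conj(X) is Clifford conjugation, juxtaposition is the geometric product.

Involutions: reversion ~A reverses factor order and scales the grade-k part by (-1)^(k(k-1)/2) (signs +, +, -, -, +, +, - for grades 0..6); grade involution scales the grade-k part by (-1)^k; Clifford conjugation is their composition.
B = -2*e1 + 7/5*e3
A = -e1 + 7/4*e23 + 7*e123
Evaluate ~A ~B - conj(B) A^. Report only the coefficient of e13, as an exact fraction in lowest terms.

first term: 2 + 49/20*e2 + 49/5*e12 - 7/5*e13 + 14*e23 + 7/2*e123
second term: 2 - 49/20*e2 - 49/5*e12 + 7/5*e13 - 14*e23 + 7/2*e123
Answer: -14/5


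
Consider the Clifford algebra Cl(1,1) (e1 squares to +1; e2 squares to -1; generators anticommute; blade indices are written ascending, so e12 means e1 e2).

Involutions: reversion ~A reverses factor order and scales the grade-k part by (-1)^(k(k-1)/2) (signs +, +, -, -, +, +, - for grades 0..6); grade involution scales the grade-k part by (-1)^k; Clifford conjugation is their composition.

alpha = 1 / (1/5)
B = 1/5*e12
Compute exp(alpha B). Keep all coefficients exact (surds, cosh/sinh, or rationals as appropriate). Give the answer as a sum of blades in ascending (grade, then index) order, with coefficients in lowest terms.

B^2 = (1/5)^2*(e12)^2 = 1/25*(+1) = 1/25 (a basis 2-blade squares to minus the product of its generators' squares).
B^2 = 1/25 — the series telescopes hyperbolically here: l = 1/5, alpha*l = 1, so exp(alpha B) = cosh(1) + (sinh(1)/(1/5))*B = cosh(1) + (5*sinh(1))*B.
Answer: cosh(1) + sinh(1)*e12


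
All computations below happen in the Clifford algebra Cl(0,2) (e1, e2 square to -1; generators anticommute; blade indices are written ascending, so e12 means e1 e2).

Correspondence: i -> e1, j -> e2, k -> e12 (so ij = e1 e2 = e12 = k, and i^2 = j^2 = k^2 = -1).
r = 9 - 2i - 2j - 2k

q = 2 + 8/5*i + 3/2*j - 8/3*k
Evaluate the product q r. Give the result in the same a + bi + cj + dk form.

In blades: q = 2 + 8/5*e1 + 3/2*e2 - 8/3*e12, r = 9 - 2*e1 - 2*e2 - 2*e12.
Distribute q over r term by term (generator squares from the signature, products reordered to ascending indices): (2)*r = 18 - 4*e1 - 4*e2 - 4*e12; (8/5*e1)*r = 16/5 + 72/5*e1 + 16/5*e2 - 16/5*e12; (3/2*e2)*r = 3 - 3*e1 + 27/2*e2 + 3*e12; (-8/3*e12)*r = -16/3 - 16/3*e1 + 16/3*e2 - 24*e12.
Sum: 283/15 + 31/15*e1 + 541/30*e2 - 141/5*e12; translating back through the correspondence:
Answer: 283/15 + 31/15*i + 541/30*j - 141/5*k


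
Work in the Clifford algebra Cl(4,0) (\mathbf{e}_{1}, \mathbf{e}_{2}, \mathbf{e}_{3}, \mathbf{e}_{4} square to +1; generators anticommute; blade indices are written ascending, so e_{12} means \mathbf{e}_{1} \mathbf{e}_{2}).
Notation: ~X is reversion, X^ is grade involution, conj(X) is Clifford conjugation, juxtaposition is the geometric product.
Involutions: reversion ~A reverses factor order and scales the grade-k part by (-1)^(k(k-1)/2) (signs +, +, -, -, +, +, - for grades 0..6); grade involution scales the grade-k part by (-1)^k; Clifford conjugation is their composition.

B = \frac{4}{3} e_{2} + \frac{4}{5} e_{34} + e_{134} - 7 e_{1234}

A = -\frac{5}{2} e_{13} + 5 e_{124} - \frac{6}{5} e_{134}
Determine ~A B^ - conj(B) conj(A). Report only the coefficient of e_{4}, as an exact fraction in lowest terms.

first term: \frac{6}{5} - \frac{24}{25} e_{1} + \frac{42}{5} e_{2} + 35 e_{3} + \frac{5}{2} e_{4} - \frac{14}{3} e_{14} - 5 e_{23} - \frac{35}{2} e_{24} + \frac{22}{3} e_{123} - \frac{8}{5} e_{1234}
second term: \frac{6}{5} - \frac{24}{25} e_{1} + \frac{42}{5} e_{2} + 35 e_{3} - \frac{5}{2} e_{4} + \frac{26}{3} e_{14} + 5 e_{23} - \frac{35}{2} e_{24} - \frac{2}{3} e_{123} - \frac{8}{5} e_{1234}
Answer: 5


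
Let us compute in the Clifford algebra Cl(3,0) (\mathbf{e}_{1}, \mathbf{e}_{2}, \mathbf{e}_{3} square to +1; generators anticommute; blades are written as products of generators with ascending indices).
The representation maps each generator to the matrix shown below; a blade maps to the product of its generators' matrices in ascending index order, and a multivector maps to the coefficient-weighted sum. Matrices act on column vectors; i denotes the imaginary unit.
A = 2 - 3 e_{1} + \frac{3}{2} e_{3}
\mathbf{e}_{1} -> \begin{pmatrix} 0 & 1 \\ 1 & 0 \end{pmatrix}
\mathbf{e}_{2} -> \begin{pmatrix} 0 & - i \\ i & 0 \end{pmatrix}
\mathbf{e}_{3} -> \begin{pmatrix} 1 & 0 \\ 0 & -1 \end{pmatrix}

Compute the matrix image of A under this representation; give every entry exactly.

M = (2)*1 + (-3)*rho(e_{1}) + (\frac{3}{2})*rho(e_{3}), summed entrywise (1 is the identity matrix):
Answer: \begin{pmatrix} \frac{7}{2} & -3 \\ -3 & \frac{1}{2} \end{pmatrix}


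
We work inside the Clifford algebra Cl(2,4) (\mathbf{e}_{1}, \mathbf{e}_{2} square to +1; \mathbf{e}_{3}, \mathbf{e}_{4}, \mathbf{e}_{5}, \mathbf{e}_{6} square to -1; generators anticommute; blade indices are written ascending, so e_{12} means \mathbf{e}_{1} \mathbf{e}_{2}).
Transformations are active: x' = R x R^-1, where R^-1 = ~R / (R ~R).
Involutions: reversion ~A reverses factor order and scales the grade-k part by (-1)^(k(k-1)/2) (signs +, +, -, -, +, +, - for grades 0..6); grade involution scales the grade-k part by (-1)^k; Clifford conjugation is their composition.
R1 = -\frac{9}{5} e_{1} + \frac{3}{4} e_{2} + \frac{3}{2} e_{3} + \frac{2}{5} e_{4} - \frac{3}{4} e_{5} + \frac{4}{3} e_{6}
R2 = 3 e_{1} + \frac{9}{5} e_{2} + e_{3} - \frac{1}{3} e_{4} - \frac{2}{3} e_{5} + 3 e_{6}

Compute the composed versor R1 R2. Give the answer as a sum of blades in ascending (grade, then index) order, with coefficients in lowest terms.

Distribute over the terms of R1 (each basis-blade product reordered to ascending indices, repeated generators contracted through their squares):
(-\frac{9}{5} e_{1}) R2 = -\frac{27}{5} - \frac{81}{25} e_{12} - \frac{9}{5} e_{13} + \frac{3}{5} e_{14} + \frac{6}{5} e_{15} - \frac{27}{5} e_{16}
(\frac{3}{4} e_{2}) R2 = \frac{27}{20} - \frac{9}{4} e_{12} + \frac{3}{4} e_{23} - \frac{1}{4} e_{24} - \frac{1}{2} e_{25} + \frac{9}{4} e_{26}
(\frac{3}{2} e_{3}) R2 = -\frac{3}{2} - \frac{9}{2} e_{13} - \frac{27}{10} e_{23} - \frac{1}{2} e_{34} - e_{35} + \frac{9}{2} e_{36}
(\frac{2}{5} e_{4}) R2 = \frac{2}{15} - \frac{6}{5} e_{14} - \frac{18}{25} e_{24} - \frac{2}{5} e_{34} - \frac{4}{15} e_{45} + \frac{6}{5} e_{46}
(-\frac{3}{4} e_{5}) R2 = -\frac{1}{2} + \frac{9}{4} e_{15} + \frac{27}{20} e_{25} + \frac{3}{4} e_{35} - \frac{1}{4} e_{45} - \frac{9}{4} e_{56}
(\frac{4}{3} e_{6}) R2 = -4 - 4 e_{16} - \frac{12}{5} e_{26} - \frac{4}{3} e_{36} + \frac{4}{9} e_{46} + \frac{8}{9} e_{56}
Summing the partial products and collecting blades:
Answer: -\frac{119}{12} - \frac{549}{100} e_{12} - \frac{63}{10} e_{13} - \frac{3}{5} e_{14} + \frac{69}{20} e_{15} - \frac{47}{5} e_{16} - \frac{39}{20} e_{23} - \frac{97}{100} e_{24} + \frac{17}{20} e_{25} - \frac{3}{20} e_{26} - \frac{9}{10} e_{34} - \frac{1}{4} e_{35} + \frac{19}{6} e_{36} - \frac{31}{60} e_{45} + \frac{74}{45} e_{46} - \frac{49}{36} e_{56}
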